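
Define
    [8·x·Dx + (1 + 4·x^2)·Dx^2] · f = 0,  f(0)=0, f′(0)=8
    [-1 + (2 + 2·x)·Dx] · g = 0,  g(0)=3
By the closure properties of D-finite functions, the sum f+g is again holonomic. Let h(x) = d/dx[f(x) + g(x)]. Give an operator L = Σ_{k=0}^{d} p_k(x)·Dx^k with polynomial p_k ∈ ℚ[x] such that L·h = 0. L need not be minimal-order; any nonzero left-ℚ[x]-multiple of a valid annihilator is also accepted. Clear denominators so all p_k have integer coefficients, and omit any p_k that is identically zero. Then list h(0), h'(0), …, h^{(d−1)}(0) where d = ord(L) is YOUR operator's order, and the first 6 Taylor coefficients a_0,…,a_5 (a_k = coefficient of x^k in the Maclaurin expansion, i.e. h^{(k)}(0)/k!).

L = (-16 - 40·x + 192·x^2 + 96·x^3) + (-35 - 64·x + 328·x^2 + 768·x^3 + 336·x^4)·Dx + (-2 + 30·x + 48·x^2 + 144·x^3 + 224·x^4 + 96·x^5)·Dx^2  (order 2).
h: a_k = 19/2, -3/4, -503/16, -15/32, 32873/256, -189/512, …
ICs: h(0) = 19/2, h′(0) = -3/4.

f: a_k = 0, 8, 0, -32/3, 0, 128/5, …
g: a_k = 3, 3/2, -3/8, 3/16, -15/128, 21/256, …
h₀=f+g: left-lcm gives L₀, ord ≤ 3.
h=h₀': d/dx-closure on L₀ ⇒ L.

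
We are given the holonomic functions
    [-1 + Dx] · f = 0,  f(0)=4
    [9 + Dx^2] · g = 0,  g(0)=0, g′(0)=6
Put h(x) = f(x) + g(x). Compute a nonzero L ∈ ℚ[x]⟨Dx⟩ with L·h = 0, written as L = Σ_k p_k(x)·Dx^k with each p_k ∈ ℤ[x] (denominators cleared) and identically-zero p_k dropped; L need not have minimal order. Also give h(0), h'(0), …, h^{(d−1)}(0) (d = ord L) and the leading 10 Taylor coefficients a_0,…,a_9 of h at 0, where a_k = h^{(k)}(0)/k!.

f: a_k = 4, 4, 2, 2/3, 1/6, 1/30, 1/180, 1/1260, 1/10080, 1/90720, …
g: a_k = 0, 6, 0, -9, 0, 81/20, 0, -243/280, 0, 243/2240, …
Sum ⇒ L₀ = lclm(L_f,L_g) in ℚ(x)⟨Dx⟩.
L = -9 + 9·Dx - Dx^2 + Dx^3  (order 3).
h: a_k = 4, 10, 2, -25/3, 1/6, 49/12, 1/180, -437/504, 1/10080, 3937/36288, …
ICs: h(0) = 4, h′(0) = 10, h′′(0) = 4.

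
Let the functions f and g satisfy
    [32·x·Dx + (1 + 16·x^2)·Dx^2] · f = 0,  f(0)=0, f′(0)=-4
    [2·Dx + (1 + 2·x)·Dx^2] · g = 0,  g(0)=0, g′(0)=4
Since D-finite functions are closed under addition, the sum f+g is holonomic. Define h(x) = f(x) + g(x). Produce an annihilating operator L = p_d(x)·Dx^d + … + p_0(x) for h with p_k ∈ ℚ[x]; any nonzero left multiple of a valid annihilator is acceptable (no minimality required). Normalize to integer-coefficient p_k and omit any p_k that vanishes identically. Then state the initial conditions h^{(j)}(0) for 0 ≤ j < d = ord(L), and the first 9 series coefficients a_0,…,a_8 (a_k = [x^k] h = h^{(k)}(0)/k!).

f: a_k = 0, -4, 0, 64/3, 0, -1024/5, 0, 16384/7, 0, …
g: a_k = 0, 4, -4, 16/3, -8, 64/5, -64/3, 256/7, -64, …
h₀=f+g: left-lcm gives L₀, ord ≤ 4.
L = (-32 - 192·x + 1536·x^2 + 1024·x^3)·Dx + (-20 - 64·x + 576·x^2 + 3072·x^3 + 2048·x^4)·Dx^2 + (-1 + 14·x + 32·x^2 + 256·x^3 + 768·x^4 + 512·x^5)·Dx^3  (order 3).
h: a_k = 0, 0, -4, 80/3, -8, -192, -64/3, 16640/7, -64, …
ICs: h(0) = 0, h′(0) = 0, h′′(0) = -8.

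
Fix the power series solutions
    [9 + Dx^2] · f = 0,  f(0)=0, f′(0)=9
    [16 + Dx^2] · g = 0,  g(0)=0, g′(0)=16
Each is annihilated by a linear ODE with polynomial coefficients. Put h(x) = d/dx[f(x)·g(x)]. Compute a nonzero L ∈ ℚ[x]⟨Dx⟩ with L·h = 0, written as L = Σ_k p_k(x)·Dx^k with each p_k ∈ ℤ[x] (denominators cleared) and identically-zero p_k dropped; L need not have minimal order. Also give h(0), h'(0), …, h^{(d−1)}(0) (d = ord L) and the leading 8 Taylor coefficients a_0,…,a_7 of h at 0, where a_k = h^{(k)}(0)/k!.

L = 49 + 50·Dx^2 + Dx^4  (order 4).
h: a_k = 0, 288, 0, -2400, 0, 29412/5, 0, -48040/7, …
ICs: h(0) = 0, h′(0) = 288, h′′(0) = 0, h′′′(0) = -14400.

f: a_k = 0, 9, 0, -27/2, 0, 243/40, 0, -729/560, …
g: a_k = 0, 16, 0, -128/3, 0, 512/15, 0, -4096/315, …
Product ⇒ symmetric product L₀, ord ≤ 4.
Differentiate: ansatz ord ≤ ord L₀ ⇒ L.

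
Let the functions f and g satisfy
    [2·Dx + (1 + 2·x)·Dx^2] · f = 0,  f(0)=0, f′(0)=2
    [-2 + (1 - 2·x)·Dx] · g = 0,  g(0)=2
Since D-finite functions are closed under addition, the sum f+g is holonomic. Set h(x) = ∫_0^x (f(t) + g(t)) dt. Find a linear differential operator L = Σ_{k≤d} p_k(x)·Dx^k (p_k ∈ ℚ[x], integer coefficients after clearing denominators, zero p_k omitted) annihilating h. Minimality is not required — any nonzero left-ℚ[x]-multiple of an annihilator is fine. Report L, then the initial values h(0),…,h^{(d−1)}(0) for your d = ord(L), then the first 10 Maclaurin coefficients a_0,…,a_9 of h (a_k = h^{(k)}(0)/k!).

L = (-40 - 16·x)·Dx^2 + (-8 - 64·x - 32·x^2)·Dx^3 + (3 + 2·x - 12·x^2 - 8·x^3)·Dx^4  (order 4).
h: a_k = 0, 2, 3, 2, 14/3, 28/5, 176/15, 352/21, 240/7, 160/3, …
ICs: h(0) = 0, h′(0) = 2, h′′(0) = 6, h′′′(0) = 12.

f: a_k = 0, 2, -2, 8/3, -4, 32/5, -32/3, 128/7, -32, 512/9, …
g: a_k = 2, 4, 8, 16, 32, 64, 128, 256, 512, 1024, …
Sum ⇒ L₀ = lclm(L_f,L_g) in ℚ(x)⟨Dx⟩.
∫: right-multiply L₀ by Dx.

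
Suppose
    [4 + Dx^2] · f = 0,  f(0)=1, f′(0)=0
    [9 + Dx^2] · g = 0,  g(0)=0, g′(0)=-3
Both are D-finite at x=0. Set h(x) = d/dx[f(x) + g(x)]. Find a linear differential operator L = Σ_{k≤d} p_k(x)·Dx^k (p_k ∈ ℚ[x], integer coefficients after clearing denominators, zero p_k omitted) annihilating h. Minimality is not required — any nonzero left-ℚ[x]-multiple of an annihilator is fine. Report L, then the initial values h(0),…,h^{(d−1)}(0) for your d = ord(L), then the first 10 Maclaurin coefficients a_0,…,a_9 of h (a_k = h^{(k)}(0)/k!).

L = 36 + 13·Dx^2 + Dx^4  (order 4).
h: a_k = -3, -4, 27/2, 8/3, -81/8, -8/15, 243/80, 16/315, -2187/4480, -8/2835, …
ICs: h(0) = -3, h′(0) = -4, h′′(0) = 27, h′′′(0) = 16.

f: a_k = 1, 0, -2, 0, 2/3, 0, -4/45, 0, 2/315, 0, …
g: a_k = 0, -3, 0, 9/2, 0, -81/40, 0, 243/560, 0, -243/4480, …
Sum ⇒ L₀ = lclm(L_f,L_g) in ℚ(x)⟨Dx⟩.
Differentiate: ansatz ord ≤ ord L₀ ⇒ L.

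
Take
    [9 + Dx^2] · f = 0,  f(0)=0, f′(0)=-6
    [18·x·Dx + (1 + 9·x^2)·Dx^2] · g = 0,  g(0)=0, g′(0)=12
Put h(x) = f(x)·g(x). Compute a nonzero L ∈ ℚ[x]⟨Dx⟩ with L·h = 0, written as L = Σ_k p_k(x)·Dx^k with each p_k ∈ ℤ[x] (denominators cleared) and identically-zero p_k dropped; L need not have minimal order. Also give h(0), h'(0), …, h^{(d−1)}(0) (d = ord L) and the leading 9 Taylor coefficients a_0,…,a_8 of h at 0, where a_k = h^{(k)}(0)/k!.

f: a_k = 0, -6, 0, 9, 0, -81/20, 0, 243/280, 0, …
g: a_k = 0, 12, 0, -36, 0, 972/5, 0, -8748/7, 0, …
Product ⇒ symmetric product L₀, ord ≤ 4.
L = (810 + 18954·x^2 + 72171·x^4 + 236196·x^6 + 531441·x^8) + (972·x + 14580·x^3 + 78732·x^5 + 236196·x^7)·Dx + (108 + 2592·x^2 + 13122·x^4 + 52488·x^6 + 118098·x^8)·Dx^2 + (108·x + 1620·x^3 + 8748·x^5 + 26244·x^7)·Dx^3 + (2 + 54·x^2 + 567·x^4 + 2916·x^6 + 6561·x^8)·Dx^4  (order 4).
h: a_k = 0, 0, -72, 0, 324, 0, -1539, 0, 94041/10, …
ICs: h(0) = 0, h′(0) = 0, h′′(0) = -144, h′′′(0) = 0.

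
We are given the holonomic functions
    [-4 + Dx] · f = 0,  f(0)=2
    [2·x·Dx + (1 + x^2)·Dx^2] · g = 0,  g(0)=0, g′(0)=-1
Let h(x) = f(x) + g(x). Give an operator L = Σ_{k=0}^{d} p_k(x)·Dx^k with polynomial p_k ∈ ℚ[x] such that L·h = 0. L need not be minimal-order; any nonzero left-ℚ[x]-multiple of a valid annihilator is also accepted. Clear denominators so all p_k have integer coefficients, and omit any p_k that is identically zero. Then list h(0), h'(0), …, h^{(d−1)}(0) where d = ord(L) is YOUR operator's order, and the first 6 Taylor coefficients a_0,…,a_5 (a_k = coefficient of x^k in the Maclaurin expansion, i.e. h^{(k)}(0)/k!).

L = (4 - 16·x - 12·x^2 - 16·x^3)·Dx + (-9 - 13·x^2 - 8·x^4)·Dx^2 + (2 + x + 4·x^2 + x^3 + 2·x^4)·Dx^3  (order 3).
h: a_k = 2, 7, 16, 65/3, 64/3, 253/15, …
ICs: h(0) = 2, h′(0) = 7, h′′(0) = 32.

f: a_k = 2, 8, 16, 64/3, 64/3, 256/15, …
g: a_k = 0, -1, 0, 1/3, 0, -1/5, …
h₀=f+g: left-lcm gives L₀, ord ≤ 3.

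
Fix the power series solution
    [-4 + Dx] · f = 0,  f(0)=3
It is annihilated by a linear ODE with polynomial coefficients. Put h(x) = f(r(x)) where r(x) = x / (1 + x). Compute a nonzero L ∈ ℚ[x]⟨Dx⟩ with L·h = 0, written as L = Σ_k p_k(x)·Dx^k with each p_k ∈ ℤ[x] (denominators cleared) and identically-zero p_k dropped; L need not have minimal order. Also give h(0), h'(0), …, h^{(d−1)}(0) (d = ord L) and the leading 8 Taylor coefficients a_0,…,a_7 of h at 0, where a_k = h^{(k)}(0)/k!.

f: a_k = 3, 12, 24, 32, 32, 128/5, 256/15, 1024/105, …
h₀=f(r): pull back L_f along r ⇒ L₀.
L = -4 + (1 + 2·x + x^2)·Dx  (order 1).
h: a_k = 3, 12, 12, -4, -4, 28/5, -44/15, -68/105, …
ICs: h(0) = 3.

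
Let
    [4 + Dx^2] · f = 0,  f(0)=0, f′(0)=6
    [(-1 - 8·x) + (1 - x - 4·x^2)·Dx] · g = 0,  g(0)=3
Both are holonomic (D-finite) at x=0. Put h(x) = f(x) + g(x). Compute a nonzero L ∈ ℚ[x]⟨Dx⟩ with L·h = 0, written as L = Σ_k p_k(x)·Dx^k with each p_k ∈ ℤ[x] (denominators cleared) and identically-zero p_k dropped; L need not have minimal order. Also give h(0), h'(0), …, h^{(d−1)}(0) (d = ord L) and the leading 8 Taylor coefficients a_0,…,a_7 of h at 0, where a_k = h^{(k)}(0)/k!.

L = (-116 - 1008·x - 968·x^2 - 2688·x^3 - 640·x^4 - 1024·x^5) + (28 + 4·x - 8·x^2 - 200·x^3 - 480·x^4 - 384·x^5 - 512·x^6)·Dx + (-29 - 252·x - 242·x^2 - 672·x^3 - 160·x^4 - 256·x^5)·Dx^2 + (7 + x - 2·x^2 - 50·x^3 - 120·x^4 - 96·x^5 - 128·x^6)·Dx^3  (order 3).
h: a_k = 3, 9, 15, 23, 87, 979/5, 543, 138907/105, …
ICs: h(0) = 3, h′(0) = 9, h′′(0) = 30.

f: a_k = 0, 6, 0, -4, 0, 4/5, 0, -8/105, …
g: a_k = 3, 3, 15, 27, 87, 195, 543, 1323, …
f+g: L₀ = lclm(L_f,L_g), ord ≤ 2+1.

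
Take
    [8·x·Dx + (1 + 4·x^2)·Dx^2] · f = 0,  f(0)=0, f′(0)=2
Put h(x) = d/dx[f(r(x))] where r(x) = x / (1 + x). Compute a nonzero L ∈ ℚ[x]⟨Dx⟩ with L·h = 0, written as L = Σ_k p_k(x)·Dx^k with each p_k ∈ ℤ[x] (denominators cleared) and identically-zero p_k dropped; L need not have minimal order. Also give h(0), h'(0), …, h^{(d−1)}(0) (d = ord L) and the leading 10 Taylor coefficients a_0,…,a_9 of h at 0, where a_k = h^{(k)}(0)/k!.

L = (2 + 10·x) + (1 + 2·x + 5·x^2)·Dx  (order 1).
h: a_k = 2, -4, -2, 24, -38, -44, 278, -336, -718, 3116, …
ICs: h(0) = 2.

f: a_k = 0, 2, 0, -8/3, 0, 32/5, 0, -128/7, 0, 512/9, …
Substitute x→r, Dx→(1/r')Dx; clear ⇒ L₀.
Differentiate: ansatz ord ≤ ord L₀ ⇒ L.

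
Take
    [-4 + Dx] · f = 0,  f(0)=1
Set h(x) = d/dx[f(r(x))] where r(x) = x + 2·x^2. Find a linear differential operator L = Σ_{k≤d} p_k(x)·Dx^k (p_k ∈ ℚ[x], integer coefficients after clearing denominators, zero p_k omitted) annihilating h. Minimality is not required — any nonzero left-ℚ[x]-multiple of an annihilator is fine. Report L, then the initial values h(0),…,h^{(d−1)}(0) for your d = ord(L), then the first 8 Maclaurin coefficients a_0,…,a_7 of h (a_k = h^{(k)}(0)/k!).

f: a_k = 1, 4, 8, 32/3, 32/3, 128/15, 256/45, 1024/315, …
Substitute x→r, Dx→(1/r')Dx; clear ⇒ L₀.
h=h₀': d/dx-closure on L₀ ⇒ L.
L = (8 + 32·x + 64·x^2) + (-1 - 4·x)·Dx  (order 1).
h: a_k = 4, 32, 128, 1280/3, 3328/3, 38912/15, 237568/45, 3129344/315, …
ICs: h(0) = 4.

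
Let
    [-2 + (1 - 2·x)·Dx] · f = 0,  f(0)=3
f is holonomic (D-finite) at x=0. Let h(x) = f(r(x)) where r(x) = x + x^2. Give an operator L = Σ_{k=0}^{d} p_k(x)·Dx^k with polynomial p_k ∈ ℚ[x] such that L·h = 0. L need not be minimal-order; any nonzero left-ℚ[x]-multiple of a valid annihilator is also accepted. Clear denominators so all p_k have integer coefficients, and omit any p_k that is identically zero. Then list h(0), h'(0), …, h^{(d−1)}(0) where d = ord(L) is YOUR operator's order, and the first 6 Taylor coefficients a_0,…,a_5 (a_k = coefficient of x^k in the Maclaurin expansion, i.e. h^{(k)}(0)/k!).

f: a_k = 3, 6, 12, 24, 48, 96, …
f∘r: x↦r, Dx↦Dx/r' in L_f ⇒ L₀.
L = (2 + 4·x) + (-1 + 2·x + 2·x^2)·Dx  (order 1).
h: a_k = 3, 6, 18, 48, 132, 360, …
ICs: h(0) = 3.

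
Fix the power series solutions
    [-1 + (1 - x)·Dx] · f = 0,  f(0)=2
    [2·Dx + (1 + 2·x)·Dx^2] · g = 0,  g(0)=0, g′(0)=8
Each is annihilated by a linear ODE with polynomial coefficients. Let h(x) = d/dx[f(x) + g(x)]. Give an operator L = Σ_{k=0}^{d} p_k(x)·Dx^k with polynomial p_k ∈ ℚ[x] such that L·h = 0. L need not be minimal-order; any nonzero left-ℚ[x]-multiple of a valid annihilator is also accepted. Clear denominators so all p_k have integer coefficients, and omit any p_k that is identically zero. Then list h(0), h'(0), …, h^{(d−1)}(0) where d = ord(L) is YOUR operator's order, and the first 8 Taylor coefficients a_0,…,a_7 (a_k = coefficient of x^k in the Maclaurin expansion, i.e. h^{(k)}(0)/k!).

f: a_k = 2, 2, 2, 2, 2, 2, 2, 2, …
g: a_k = 0, 8, -8, 32/3, -16, 128/5, -128/3, 512/7, …
L₀ := lclm(L_f,L_g); ord L₀ ≤ 1+2.
Differentiate: ansatz ord ≤ ord L₀ ⇒ L.
L = (14 + 4·x) + (-1 + 20·x + 8·x^2)·Dx + (-2 - 3·x + 3·x^2 + 2·x^3)·Dx^2  (order 2).
h: a_k = 10, -12, 38, -56, 138, -244, 526, -1008, …
ICs: h(0) = 10, h′(0) = -12.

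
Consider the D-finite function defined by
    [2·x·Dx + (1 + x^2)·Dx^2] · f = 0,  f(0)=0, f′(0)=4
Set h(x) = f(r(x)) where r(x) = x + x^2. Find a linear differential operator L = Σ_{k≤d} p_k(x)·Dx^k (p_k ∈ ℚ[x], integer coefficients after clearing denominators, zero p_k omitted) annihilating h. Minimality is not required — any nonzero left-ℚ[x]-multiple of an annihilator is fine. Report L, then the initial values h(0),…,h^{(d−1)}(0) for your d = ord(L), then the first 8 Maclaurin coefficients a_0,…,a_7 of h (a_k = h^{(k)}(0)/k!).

f: a_k = 0, 4, 0, -4/3, 0, 4/5, 0, -4/7, …
L₀ from L_f via x↦r, Dx↦r'^{-1}Dx.
L = (-2 + 2·x + 8·x^2 + 12·x^3 + 6·x^4)·Dx + (1 + 2·x + x^2 + 4·x^3 + 5·x^4 + 2·x^5)·Dx^2  (order 2).
h: a_k = 0, 4, 4, -4/3, -4, -16/5, 8/3, 52/7, …
ICs: h(0) = 0, h′(0) = 4.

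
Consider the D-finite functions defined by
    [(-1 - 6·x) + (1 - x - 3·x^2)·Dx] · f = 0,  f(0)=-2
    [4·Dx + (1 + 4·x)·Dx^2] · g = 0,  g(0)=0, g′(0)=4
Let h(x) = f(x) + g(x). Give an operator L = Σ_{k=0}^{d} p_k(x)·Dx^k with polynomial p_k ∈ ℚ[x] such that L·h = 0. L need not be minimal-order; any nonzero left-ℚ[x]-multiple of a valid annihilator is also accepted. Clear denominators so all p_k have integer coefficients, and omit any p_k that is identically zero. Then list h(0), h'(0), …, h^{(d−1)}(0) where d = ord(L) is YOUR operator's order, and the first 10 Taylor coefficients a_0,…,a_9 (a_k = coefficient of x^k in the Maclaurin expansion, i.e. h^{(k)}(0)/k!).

L = (212 + 1072·x + 3144·x^2 + 2160·x^3 + 2592·x^4)·Dx + (5 + 248·x + 1922·x^2 + 4308·x^3 + 4464·x^4 + 4320·x^5)·Dx^2 + (-6 - 53·x - 108·x^2 + 110·x^3 + 519·x^4 + 1044·x^5 + 864·x^6)·Dx^3  (order 3).
h: a_k = -2, 2, -16, 22/3, -102, 624/5, -2630/3, 13346/7, -9208, 241282/9, …
ICs: h(0) = -2, h′(0) = 2, h′′(0) = -32.

f: a_k = -2, -2, -8, -14, -38, -80, -194, -434, -1016, -2318, …
g: a_k = 0, 4, -8, 64/3, -64, 1024/5, -2048/3, 16384/7, -8192, 262144/9, …
Sum ⇒ L₀ = lclm(L_f,L_g) in ℚ(x)⟨Dx⟩.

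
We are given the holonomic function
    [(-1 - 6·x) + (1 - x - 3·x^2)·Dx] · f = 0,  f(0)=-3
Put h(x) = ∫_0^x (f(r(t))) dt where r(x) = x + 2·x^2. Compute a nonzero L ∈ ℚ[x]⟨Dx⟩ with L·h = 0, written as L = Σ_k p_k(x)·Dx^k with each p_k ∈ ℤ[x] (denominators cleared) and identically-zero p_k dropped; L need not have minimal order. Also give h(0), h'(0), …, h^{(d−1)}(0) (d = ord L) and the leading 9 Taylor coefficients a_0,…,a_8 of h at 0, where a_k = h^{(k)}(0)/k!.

L = (1 + 10·x + 36·x^2 + 48·x^3)·Dx + (-1 + x + 5·x^2 + 12·x^3 + 12·x^4)·Dx^2  (order 2).
h: a_k = 0, -3, -3/2, -6, -69/4, -231/5, -138, -3027/7, -10767/8, …
ICs: h(0) = 0, h′(0) = -3.

f: a_k = -3, -3, -12, -21, -57, -120, -291, -651, -1524, …
Substitute x→r, Dx→(1/r')Dx; clear ⇒ L₀.
h=∫₀ˣh₀: take L = L₀·Dx.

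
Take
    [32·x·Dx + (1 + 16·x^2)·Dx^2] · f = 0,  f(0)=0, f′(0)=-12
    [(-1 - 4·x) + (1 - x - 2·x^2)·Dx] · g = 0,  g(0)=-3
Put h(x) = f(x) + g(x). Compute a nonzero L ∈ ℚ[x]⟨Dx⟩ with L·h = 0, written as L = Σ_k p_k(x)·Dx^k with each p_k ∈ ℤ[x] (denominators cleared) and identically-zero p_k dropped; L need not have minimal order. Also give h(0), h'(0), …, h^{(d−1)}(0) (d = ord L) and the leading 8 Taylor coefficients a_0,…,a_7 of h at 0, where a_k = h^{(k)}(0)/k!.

f: a_k = 0, -12, 0, 64, 0, -3072/5, 0, 49152/7, …
g: a_k = -3, -3, -9, -15, -33, -63, -129, -255, …
h₀=f+g: left-lcm gives L₀, ord ≤ 3.
L = (96 - 384·x - 6912·x^2 - 15360·x^3 - 40704·x^4 - 12288·x^6)·Dx + (-31 - 104·x + 392·x^2 - 736·x^3 - 14912·x^4 - 27904·x^5 - 3072·x^6 - 12288·x^7)·Dx^2 + (3 + 19·x + 128·x^2 + 152·x^3 + 1128·x^4 - 2496·x^5 - 2560·x^6 - 1024·x^7 - 2048·x^8)·Dx^3  (order 3).
h: a_k = -3, -15, -9, 49, -33, -3387/5, -129, 47367/7, …
ICs: h(0) = -3, h′(0) = -15, h′′(0) = -18.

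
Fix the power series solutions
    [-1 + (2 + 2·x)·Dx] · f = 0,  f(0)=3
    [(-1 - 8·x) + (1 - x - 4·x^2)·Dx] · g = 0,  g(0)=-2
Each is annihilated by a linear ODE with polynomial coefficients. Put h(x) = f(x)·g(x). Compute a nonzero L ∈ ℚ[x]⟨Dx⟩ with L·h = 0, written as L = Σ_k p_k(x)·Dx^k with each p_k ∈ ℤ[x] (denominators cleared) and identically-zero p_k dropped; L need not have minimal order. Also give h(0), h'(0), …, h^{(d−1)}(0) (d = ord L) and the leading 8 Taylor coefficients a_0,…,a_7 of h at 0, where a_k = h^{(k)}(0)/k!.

L = (3 + 17·x + 12·x^2) + (-2 + 10·x^2 + 8·x^3)·Dx  (order 1).
h: a_k = -6, -9, -129/4, -549/8, -12633/64, -60423/128, -645885/512, -3225405/1024, …
ICs: h(0) = -6.

f: a_k = 3, 3/2, -3/8, 3/16, -15/128, 21/256, -63/1024, 99/2048, …
g: a_k = -2, -2, -10, -18, -58, -130, -362, -882, …
Product ⇒ symmetric product L₀, ord ≤ 1.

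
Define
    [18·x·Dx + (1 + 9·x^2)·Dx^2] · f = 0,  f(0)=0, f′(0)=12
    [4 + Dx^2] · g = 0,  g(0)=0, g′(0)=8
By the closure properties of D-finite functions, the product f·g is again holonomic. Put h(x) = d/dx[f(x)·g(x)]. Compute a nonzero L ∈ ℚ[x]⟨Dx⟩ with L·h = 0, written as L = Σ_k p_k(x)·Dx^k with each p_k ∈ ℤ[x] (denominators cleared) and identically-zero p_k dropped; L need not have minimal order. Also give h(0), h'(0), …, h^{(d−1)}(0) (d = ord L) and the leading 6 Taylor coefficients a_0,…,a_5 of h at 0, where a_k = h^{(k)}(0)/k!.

L = (52480 + 1115424·x^2 + 18751824·x^4 + 15209856·x^6 + 3464208·x^8 - 11337408·x^10 + 34012224·x^12) + (31032·x + 1320624·x^3 + 10701720·x^5 + 13646880·x^7 + 18895680·x^9 + 34012224·x^11)·Dx + (13640 + 300780·x^2 + 4978584·x^4 + 5269212·x^6 + 3621672·x^8 + 2834352·x^10 + 17006112·x^12)·Dx^2 + (7758·x + 330156·x^3 + 2675430·x^5 + 3411720·x^7 + 4723920·x^9 + 8503056·x^11)·Dx^3 + (130 + 5481·x^2 + 72657·x^4 + 366687·x^6 + 688905·x^8 + 1417176·x^10 + 2125764·x^12)·Dx^4  (order 4).
h: a_k = 0, 192, 0, -1408, 0, 10560, …
ICs: h(0) = 0, h′(0) = 192, h′′(0) = 0, h′′′(0) = -8448.

f: a_k = 0, 12, 0, -36, 0, 972/5, …
g: a_k = 0, 8, 0, -16/3, 0, 16/15, …
Product ⇒ symmetric product L₀, ord ≤ 4.
h₀' ⇒ L via d/dx closure of L₀.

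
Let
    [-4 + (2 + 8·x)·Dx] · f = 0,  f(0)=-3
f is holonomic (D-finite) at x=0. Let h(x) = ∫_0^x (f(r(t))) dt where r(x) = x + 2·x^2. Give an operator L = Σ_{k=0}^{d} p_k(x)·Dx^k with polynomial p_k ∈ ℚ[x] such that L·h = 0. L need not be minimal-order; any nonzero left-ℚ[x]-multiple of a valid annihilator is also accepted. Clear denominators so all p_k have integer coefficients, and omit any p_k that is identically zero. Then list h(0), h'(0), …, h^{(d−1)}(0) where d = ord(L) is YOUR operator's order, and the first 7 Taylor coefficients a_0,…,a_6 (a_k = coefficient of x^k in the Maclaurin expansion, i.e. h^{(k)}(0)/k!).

L = (-2 - 8·x)·Dx + (1 + 4·x + 8·x^2)·Dx^2  (order 2).
h: a_k = 0, -3, -3, -2, 3, -18/5, 2, …
ICs: h(0) = 0, h′(0) = -3.

f: a_k = -3, -6, 6, -12, 30, -84, 252, …
Substitute x→r, Dx→(1/r')Dx; clear ⇒ L₀.
∫: right-multiply L₀ by Dx.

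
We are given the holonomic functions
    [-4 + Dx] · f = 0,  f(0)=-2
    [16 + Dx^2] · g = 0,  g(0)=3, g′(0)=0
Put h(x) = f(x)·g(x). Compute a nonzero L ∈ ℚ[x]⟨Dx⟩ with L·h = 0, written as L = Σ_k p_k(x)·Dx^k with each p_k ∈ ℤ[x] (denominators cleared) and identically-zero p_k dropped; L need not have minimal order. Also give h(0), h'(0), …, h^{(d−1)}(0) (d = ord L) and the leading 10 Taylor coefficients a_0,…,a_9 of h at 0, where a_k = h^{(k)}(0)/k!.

L = 32 - 8·Dx + Dx^2  (order 2).
h: a_k = -6, -24, 0, 128, 256, 1024/5, 0, -16384/105, -16384/105, -65536/945, …
ICs: h(0) = -6, h′(0) = -24.

f: a_k = -2, -8, -16, -64/3, -64/3, -256/15, -512/45, -2048/315, -1024/315, -4096/2835, …
g: a_k = 3, 0, -24, 0, 32, 0, -256/15, 0, 512/105, 0, …
L₀ := L_f ⊗_s L_g (sym. prod.), ord ≤ 2.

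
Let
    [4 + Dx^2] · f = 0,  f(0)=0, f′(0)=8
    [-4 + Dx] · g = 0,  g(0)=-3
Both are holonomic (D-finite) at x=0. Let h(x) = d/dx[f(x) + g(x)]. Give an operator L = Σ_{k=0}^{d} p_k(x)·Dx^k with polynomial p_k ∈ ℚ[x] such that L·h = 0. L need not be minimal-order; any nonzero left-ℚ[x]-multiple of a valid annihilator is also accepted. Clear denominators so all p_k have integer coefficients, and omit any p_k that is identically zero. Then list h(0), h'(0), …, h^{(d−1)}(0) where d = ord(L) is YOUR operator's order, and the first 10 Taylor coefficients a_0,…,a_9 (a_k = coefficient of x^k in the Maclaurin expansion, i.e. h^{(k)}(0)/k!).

L = 16 - 4·Dx + 4·Dx^2 - Dx^3  (order 3).
h: a_k = -4, -48, -112, -128, -368/3, -512/5, -3104/45, -4096/105, -6128/315, -8192/945, …
ICs: h(0) = -4, h′(0) = -48, h′′(0) = -224.

f: a_k = 0, 8, 0, -16/3, 0, 16/15, 0, -32/315, 0, 16/2835, …
g: a_k = -3, -12, -24, -32, -32, -128/5, -256/15, -1024/105, -512/105, -2048/945, …
Weyl lclm of L_f,L_g ⇒ L₀ (ord ≤ 3).
h₀' ⇒ L via d/dx closure of L₀.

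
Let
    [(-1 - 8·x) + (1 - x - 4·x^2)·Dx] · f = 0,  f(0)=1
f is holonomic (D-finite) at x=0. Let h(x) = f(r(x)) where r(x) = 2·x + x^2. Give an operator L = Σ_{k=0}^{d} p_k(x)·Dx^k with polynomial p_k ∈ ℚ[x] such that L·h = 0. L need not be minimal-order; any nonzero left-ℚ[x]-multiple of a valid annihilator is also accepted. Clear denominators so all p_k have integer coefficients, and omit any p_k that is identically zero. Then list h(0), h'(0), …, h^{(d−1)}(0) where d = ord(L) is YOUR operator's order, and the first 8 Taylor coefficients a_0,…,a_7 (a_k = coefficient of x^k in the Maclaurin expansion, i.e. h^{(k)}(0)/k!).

L = (2 + 34·x + 48·x^2 + 16·x^3) + (-1 + 2·x + 17·x^2 + 16·x^3 + 4·x^4)·Dx  (order 1).
h: a_k = 1, 2, 21, 92, 577, 3062, 17489, 96632, …
ICs: h(0) = 1.

f: a_k = 1, 1, 5, 9, 29, 65, 181, 441, …
Substitute x→r, Dx→(1/r')Dx; clear ⇒ L₀.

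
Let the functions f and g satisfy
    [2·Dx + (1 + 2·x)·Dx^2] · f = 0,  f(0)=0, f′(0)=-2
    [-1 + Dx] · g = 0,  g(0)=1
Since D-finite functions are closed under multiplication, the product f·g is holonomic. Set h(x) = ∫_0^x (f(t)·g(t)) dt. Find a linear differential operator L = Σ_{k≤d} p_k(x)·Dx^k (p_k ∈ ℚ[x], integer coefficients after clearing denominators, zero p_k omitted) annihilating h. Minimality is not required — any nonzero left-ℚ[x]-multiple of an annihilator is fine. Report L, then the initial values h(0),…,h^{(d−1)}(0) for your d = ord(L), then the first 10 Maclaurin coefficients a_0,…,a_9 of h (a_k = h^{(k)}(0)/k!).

L = (-1 + 2·x)·Dx - 4·x·Dx^2 + (1 + 2·x)·Dx^3  (order 3).
h: a_k = 0, 0, -1, 0, -5/12, 2/5, -209/360, 53/63, -25829/20160, 3263/1620, …
ICs: h(0) = 0, h′(0) = 0, h′′(0) = -2.

f: a_k = 0, -2, 2, -8/3, 4, -32/5, 32/3, -128/7, 32, -512/9, …
g: a_k = 1, 1, 1/2, 1/6, 1/24, 1/120, 1/720, 1/5040, 1/40320, 1/362880, …
Product ⇒ symmetric product L₀, ord ≤ 2.
h=∫₀ˣh₀: take L = L₀·Dx.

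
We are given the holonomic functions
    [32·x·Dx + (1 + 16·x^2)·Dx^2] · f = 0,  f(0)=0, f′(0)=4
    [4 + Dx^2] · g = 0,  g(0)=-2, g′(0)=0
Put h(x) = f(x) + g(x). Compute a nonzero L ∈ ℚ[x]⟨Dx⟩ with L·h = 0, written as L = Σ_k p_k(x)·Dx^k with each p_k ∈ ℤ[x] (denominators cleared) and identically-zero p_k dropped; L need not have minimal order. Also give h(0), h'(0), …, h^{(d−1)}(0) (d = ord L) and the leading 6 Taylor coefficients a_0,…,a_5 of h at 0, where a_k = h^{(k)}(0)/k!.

f: a_k = 0, 4, 0, -64/3, 0, 1024/5, …
g: a_k = -2, 0, 4, 0, -4/3, 0, …
Sum ⇒ L₀ = lclm(L_f,L_g) in ℚ(x)⟨Dx⟩.
L = (-6016·x + 102400·x^3 + 32768·x^5)·Dx + (-28 + 1216·x^2 + 27648·x^4 + 16384·x^6)·Dx^2 + (-1504·x + 25600·x^3 + 8192·x^5)·Dx^3 + (-7 + 304·x^2 + 6912·x^4 + 4096·x^6)·Dx^4  (order 4).
h: a_k = -2, 4, 4, -64/3, -4/3, 1024/5, …
ICs: h(0) = -2, h′(0) = 4, h′′(0) = 8, h′′′(0) = -128.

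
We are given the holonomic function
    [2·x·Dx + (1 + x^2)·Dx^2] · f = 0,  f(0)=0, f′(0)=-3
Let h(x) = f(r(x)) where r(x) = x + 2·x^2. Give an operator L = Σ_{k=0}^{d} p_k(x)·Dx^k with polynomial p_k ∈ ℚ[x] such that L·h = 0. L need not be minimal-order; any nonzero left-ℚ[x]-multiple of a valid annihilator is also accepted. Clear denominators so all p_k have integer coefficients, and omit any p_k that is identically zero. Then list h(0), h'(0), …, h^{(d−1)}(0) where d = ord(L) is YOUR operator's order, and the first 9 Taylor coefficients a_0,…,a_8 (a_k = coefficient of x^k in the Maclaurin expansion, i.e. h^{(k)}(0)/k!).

L = (-4 + 2·x + 16·x^2 + 48·x^3 + 48·x^4)·Dx + (1 + 4·x + x^2 + 8·x^3 + 20·x^4 + 16·x^5)·Dx^2  (order 2).
h: a_k = 0, -3, -6, 1, 6, 57/5, 2, -165/7, -42, …
ICs: h(0) = 0, h′(0) = -3.

f: a_k = 0, -3, 0, 1, 0, -3/5, 0, 3/7, 0, …
f∘r: x↦r, Dx↦Dx/r' in L_f ⇒ L₀.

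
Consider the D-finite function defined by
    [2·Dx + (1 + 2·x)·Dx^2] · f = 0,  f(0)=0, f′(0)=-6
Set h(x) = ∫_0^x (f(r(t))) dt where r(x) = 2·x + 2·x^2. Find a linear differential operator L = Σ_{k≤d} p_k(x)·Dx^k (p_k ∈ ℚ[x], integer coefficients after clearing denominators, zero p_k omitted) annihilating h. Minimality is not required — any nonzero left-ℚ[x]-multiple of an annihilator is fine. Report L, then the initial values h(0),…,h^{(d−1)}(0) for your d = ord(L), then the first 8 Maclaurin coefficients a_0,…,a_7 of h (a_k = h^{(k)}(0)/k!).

L = 2·Dx^2 + (1 + 2·x)·Dx^3  (order 3).
h: a_k = 0, 0, -6, 4, -4, 24/5, -32/5, 64/7, …
ICs: h(0) = 0, h′(0) = 0, h′′(0) = -12.

f: a_k = 0, -6, 6, -8, 12, -96/5, 32, -384/7, …
Change of var in L_f (x↦r) gives L₀.
h=∫₀ˣh₀: take L = L₀·Dx.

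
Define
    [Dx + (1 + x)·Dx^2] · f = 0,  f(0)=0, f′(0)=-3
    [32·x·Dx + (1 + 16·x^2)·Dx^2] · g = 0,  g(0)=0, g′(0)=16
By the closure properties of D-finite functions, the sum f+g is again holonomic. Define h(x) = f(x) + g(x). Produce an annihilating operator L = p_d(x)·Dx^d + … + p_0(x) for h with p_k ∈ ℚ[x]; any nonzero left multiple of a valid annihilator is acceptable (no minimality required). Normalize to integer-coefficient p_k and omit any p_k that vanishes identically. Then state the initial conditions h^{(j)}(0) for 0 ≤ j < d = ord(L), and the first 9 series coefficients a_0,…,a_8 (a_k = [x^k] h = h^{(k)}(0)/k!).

L = (-32 - 96·x + 1536·x^2 + 512·x^3)·Dx + (-34 - 64·x + 1440·x^2 + 3072·x^3 + 1024·x^4)·Dx^2 + (-1 + 31·x + 32·x^2 + 512·x^3 + 768·x^4 + 256·x^5)·Dx^3  (order 3).
h: a_k = 0, 13, 3/2, -259/3, 3/4, 4093/5, 1/2, -65539/7, 3/8, …
ICs: h(0) = 0, h′(0) = 13, h′′(0) = 3.

f: a_k = 0, -3, 3/2, -1, 3/4, -3/5, 1/2, -3/7, 3/8, …
g: a_k = 0, 16, 0, -256/3, 0, 4096/5, 0, -65536/7, 0, …
L₀ := lclm(L_f,L_g); ord L₀ ≤ 2+2.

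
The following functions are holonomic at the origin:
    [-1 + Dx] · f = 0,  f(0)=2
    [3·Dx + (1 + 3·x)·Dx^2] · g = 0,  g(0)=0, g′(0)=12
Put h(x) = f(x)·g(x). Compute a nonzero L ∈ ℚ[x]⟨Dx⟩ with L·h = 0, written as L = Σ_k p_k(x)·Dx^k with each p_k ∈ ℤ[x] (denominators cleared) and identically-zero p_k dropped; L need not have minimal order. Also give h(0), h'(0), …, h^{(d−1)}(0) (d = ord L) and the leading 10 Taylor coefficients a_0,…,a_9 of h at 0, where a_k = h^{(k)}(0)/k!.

L = (-2 + 3·x) + (1 - 6·x)·Dx + (1 + 3·x)·Dx^2  (order 2).
h: a_k = 0, 24, -12, 48, -104, 1289/5, -1307/2, 178244/105, -134669/30, 4044653/336, …
ICs: h(0) = 0, h′(0) = 24.

f: a_k = 2, 2, 1, 1/3, 1/12, 1/60, 1/360, 1/2520, 1/20160, 1/181440, …
g: a_k = 0, 12, -18, 36, -81, 972/5, -486, 8748/7, -6561/2, 8748, …
f·g: L₀ = L_f ⊗_s L_g, ord ≤ 1·2.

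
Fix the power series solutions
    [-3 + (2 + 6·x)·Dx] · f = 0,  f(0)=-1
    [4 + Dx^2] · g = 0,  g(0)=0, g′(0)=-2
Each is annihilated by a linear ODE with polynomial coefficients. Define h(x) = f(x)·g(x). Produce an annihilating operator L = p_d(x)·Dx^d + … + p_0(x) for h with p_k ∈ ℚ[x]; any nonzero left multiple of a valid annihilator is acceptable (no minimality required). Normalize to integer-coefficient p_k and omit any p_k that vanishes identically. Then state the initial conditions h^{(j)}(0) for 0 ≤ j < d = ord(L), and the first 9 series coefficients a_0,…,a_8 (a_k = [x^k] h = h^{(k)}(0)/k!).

f: a_k = -1, -3/2, 9/8, -27/16, 405/128, -1701/256, 15309/1024, -72171/2048, 2814669/32768, …
g: a_k = 0, -2, 0, 4/3, 0, -4/15, 0, 8/315, 0, …
L₀ := L_f ⊗_s L_g (sym. prod.), ord ≤ 2.
L = (43 + 96·x + 144·x^2) + (-12 - 36·x)·Dx + (4 + 24·x + 36·x^2)·Dx^2  (order 2).
h: a_k = 0, 2, 3, -43/12, 11/8, -4379/960, 7321/640, -838883/32256, 6669683/107520, …
ICs: h(0) = 0, h′(0) = 2.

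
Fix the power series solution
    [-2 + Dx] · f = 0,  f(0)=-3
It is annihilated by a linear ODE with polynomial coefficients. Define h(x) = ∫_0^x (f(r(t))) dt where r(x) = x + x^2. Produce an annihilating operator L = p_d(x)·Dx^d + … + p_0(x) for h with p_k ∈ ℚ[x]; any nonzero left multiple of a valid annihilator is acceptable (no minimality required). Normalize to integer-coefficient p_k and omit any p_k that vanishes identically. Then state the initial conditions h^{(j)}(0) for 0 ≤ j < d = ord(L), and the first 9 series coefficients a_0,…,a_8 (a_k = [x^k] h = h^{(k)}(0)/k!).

f: a_k = -3, -6, -6, -4, -2, -4/5, -4/15, -8/105, -2/105, …
f∘r: x↦r, Dx↦Dx/r' in L_f ⇒ L₀.
Integrate: L := L₀·Dx.
L = (-2 - 4·x)·Dx + Dx^2  (order 2).
h: a_k = 0, -3, -3, -4, -4, -4, -52/15, -304/105, -232/105, …
ICs: h(0) = 0, h′(0) = -3.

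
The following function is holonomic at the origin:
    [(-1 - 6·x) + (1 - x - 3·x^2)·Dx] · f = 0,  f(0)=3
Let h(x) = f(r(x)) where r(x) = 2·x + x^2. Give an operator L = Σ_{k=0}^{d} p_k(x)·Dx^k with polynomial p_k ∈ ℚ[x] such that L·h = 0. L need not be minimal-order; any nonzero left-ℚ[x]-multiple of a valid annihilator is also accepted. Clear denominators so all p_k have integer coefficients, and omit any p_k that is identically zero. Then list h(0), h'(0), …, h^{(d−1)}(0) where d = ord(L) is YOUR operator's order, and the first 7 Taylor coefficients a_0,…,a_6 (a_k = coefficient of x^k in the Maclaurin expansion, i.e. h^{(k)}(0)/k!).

f: a_k = 3, 3, 12, 21, 57, 120, 291, …
f∘r: x↦r, Dx↦Dx/r' in L_f ⇒ L₀.
L = (2 + 26·x + 36·x^2 + 12·x^3) + (-1 + 2·x + 13·x^2 + 12·x^3 + 3·x^4)·Dx  (order 1).
h: a_k = 3, 6, 51, 216, 1176, 5790, 29613, …
ICs: h(0) = 3.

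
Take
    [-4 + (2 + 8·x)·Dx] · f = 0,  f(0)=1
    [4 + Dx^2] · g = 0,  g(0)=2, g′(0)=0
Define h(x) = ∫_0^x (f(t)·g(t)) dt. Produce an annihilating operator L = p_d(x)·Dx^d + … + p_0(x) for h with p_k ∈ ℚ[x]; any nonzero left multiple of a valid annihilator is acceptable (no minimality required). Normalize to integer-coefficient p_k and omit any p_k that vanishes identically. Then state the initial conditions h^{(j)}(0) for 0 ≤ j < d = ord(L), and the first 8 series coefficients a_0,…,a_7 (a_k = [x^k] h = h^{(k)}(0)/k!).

L = (16 + 32·x + 64·x^2)·Dx + (-4 - 16·x)·Dx^2 + (1 + 8·x + 16·x^2)·Dx^3  (order 3).
h: a_k = 0, 2, 2, -8/3, 0, -32/15, 64/9, -5888/315, …
ICs: h(0) = 0, h′(0) = 2, h′′(0) = 4.

f: a_k = 1, 2, -2, 4, -10, 28, -84, 264, …
g: a_k = 2, 0, -4, 0, 4/3, 0, -8/45, 0, …
Product ⇒ symmetric product L₀, ord ≤ 2.
h=∫h₀ ⇒ L = L₀·Dx.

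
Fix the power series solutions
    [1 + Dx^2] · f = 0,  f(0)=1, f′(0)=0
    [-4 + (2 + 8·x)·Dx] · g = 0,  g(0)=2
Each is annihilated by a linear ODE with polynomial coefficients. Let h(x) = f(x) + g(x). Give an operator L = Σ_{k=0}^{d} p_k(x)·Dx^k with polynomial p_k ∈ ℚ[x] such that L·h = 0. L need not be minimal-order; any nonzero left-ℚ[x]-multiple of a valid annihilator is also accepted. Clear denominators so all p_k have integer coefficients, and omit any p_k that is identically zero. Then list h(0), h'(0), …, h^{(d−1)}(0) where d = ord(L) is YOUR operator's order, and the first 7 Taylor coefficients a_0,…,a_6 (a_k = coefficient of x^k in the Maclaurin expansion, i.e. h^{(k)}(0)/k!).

L = (-26 - 16·x - 32·x^2) + (-3 - 4·x + 48·x^2 + 64·x^3)·Dx + (-26 - 16·x - 32·x^2)·Dx^2 + (-3 - 4·x + 48·x^2 + 64·x^3)·Dx^3  (order 3).
h: a_k = 3, 4, -9/2, 8, -479/24, 56, -120961/720, …
ICs: h(0) = 3, h′(0) = 4, h′′(0) = -9.

f: a_k = 1, 0, -1/2, 0, 1/24, 0, -1/720, …
g: a_k = 2, 4, -4, 8, -20, 56, -168, …
Weyl lclm of L_f,L_g ⇒ L₀ (ord ≤ 3).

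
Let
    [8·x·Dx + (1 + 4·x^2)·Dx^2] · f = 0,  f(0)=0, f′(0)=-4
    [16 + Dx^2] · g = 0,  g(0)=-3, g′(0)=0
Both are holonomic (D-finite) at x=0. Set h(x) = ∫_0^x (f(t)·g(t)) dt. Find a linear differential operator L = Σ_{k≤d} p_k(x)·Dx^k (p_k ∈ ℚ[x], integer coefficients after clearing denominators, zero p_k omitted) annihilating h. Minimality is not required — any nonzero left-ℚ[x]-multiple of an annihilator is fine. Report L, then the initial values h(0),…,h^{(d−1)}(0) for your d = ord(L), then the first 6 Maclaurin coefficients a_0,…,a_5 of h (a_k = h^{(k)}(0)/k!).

L = (2560 + 29696·x^2 + 118784·x^4 + 262144·x^6 + 262144·x^8)·Dx + (1536·x + 14336·x^3 + 49152·x^5 + 65536·x^7)·Dx^2 + (240 + 3008·x^2 + 13824·x^4 + 32768·x^6 + 32768·x^8)·Dx^3 + (96·x + 896·x^3 + 3072·x^5 + 4096·x^7)·Dx^4 + (5 + 72·x^2 + 400·x^4 + 1024·x^6 + 1024·x^8)·Dx^5  (order 5).
h: a_k = 0, 0, 6, 0, -28, 0, …
ICs: h(0) = 0, h′(0) = 0, h′′(0) = 12, h′′′(0) = 0, h′′′′(0) = -672.

f: a_k = 0, -4, 0, 16/3, 0, -64/5, …
g: a_k = -3, 0, 24, 0, -32, 0, …
f·g: L₀ = L_f ⊗_s L_g, ord ≤ 2·2.
h=∫₀ˣh₀: take L = L₀·Dx.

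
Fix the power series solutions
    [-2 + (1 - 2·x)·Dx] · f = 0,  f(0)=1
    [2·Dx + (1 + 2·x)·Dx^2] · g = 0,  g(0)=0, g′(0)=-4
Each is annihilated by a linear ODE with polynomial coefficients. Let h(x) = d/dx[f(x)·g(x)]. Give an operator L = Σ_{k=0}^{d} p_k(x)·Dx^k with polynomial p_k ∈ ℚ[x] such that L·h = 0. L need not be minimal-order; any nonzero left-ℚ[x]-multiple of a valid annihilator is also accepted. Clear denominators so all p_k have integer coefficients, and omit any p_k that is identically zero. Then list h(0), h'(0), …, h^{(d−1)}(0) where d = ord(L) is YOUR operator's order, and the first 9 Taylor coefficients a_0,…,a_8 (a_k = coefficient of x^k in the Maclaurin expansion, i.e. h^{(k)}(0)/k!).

f: a_k = 1, 2, 4, 8, 16, 32, 64, 128, 256, …
g: a_k = 0, -4, 4, -16/3, 8, -64/5, 64/3, -256/7, 64, …
Sym-product of L_f,L_g gives L₀ (≤ ord 2).
Differentiate: ansatz ord ≤ ord L₀ ⇒ L.
L = 16 + (2 + 20·x)·Dx + (-1 + 4·x^2)·Dx^2  (order 2).
h: a_k = -4, -8, -40, -224/3, -752/3, -2368/5, -20416/15, -272896/105, -240512/35, …
ICs: h(0) = -4, h′(0) = -8.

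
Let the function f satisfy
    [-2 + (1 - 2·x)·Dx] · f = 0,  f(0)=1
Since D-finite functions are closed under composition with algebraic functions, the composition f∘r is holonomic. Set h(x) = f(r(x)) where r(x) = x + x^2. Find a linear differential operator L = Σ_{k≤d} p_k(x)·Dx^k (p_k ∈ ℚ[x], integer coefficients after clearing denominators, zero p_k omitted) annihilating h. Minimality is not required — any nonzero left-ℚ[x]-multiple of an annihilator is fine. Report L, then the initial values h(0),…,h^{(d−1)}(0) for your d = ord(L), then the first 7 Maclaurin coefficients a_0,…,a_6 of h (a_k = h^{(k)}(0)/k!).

L = (2 + 4·x) + (-1 + 2·x + 2·x^2)·Dx  (order 1).
h: a_k = 1, 2, 6, 16, 44, 120, 328, …
ICs: h(0) = 1.

f: a_k = 1, 2, 4, 8, 16, 32, 64, …
f∘r: x↦r, Dx↦Dx/r' in L_f ⇒ L₀.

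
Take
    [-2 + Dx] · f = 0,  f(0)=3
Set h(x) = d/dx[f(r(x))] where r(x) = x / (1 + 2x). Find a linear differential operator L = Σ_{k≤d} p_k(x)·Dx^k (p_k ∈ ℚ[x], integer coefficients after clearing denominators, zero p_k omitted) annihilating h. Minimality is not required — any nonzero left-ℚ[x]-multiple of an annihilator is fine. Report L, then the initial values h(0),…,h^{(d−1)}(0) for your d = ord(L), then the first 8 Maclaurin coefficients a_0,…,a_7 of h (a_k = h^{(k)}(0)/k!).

L = (-2 - 8·x) + (-1 - 4·x - 4·x^2)·Dx  (order 1).
h: a_k = 6, -12, 12, 8, -76, 1208/5, -8728/15, 125456/105, …
ICs: h(0) = 6.

f: a_k = 3, 6, 6, 4, 2, 4/5, 4/15, 8/105, …
f∘r: x↦r, Dx↦Dx/r' in L_f ⇒ L₀.
h=h₀': d/dx-closure on L₀ ⇒ L.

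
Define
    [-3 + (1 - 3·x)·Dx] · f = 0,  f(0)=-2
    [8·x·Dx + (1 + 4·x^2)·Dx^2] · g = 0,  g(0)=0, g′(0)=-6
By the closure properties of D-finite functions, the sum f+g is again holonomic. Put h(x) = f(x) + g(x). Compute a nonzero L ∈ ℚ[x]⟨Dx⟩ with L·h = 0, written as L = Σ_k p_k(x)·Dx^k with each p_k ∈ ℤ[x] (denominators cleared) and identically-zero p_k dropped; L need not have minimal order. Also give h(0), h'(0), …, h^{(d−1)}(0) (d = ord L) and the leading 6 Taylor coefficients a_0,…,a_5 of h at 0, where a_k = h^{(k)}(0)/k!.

L = (-24 + 288·x + 288·x^2)·Dx + (31 - 24·x + 204·x^2 + 288·x^3)·Dx^2 + (-3 + 5·x + 20·x^3 + 48·x^4)·Dx^3  (order 3).
h: a_k = -2, -12, -18, -46, -162, -2526/5, …
ICs: h(0) = -2, h′(0) = -12, h′′(0) = -36.

f: a_k = -2, -6, -18, -54, -162, -486, …
g: a_k = 0, -6, 0, 8, 0, -96/5, …
L₀ := lclm(L_f,L_g); ord L₀ ≤ 1+2.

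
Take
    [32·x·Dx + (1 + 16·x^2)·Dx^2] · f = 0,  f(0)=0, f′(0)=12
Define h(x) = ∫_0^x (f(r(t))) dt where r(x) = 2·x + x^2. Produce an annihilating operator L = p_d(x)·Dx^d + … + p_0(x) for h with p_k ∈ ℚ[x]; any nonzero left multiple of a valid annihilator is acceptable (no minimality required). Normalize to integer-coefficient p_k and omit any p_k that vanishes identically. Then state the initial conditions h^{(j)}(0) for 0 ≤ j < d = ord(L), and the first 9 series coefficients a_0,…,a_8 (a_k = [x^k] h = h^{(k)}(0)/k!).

L = (-1 + 128·x + 256·x^2 + 192·x^3 + 48·x^4)·Dx^2 + (1 + x + 64·x^2 + 128·x^3 + 80·x^4 + 16·x^5)·Dx^3  (order 3).
h: a_k = 0, 0, 12, 4, -128, -768/5, 16064/5, 49088/7, -743424/7, …
ICs: h(0) = 0, h′(0) = 0, h′′(0) = 24.

f: a_k = 0, 12, 0, -64, 0, 3072/5, 0, -49152/7, 0, …
h₀=f(r): pull back L_f along r ⇒ L₀.
Integrate: L := L₀·Dx.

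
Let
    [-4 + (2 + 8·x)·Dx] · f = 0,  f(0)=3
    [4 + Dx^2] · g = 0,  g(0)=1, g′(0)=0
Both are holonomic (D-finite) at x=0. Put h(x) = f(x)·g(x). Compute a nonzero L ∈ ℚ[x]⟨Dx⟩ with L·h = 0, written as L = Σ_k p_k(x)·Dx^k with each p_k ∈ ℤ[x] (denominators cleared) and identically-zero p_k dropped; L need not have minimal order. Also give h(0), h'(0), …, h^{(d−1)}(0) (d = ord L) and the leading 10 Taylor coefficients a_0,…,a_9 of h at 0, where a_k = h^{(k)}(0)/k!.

f: a_k = 3, 6, -6, 12, -30, 84, -252, 792, -2574, 8580, …
g: a_k = 1, 0, -2, 0, 2/3, 0, -4/45, 0, 2/315, 0, …
Product ⇒ symmetric product L₀, ord ≤ 2.
L = (16 + 32·x + 64·x^2) + (-4 - 16·x)·Dx + (1 + 8·x + 16·x^2)·Dx^2  (order 2).
h: a_k = 3, 6, -12, 0, -16, 64, -2944/15, 9472/15, -219392/105, 246784/35, …
ICs: h(0) = 3, h′(0) = 6.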